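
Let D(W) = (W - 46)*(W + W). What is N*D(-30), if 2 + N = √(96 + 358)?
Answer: -9120 + 4560*√454 ≈ 88041.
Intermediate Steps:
N = -2 + √454 (N = -2 + √(96 + 358) = -2 + √454 ≈ 19.307)
D(W) = 2*W*(-46 + W) (D(W) = (-46 + W)*(2*W) = 2*W*(-46 + W))
N*D(-30) = (-2 + √454)*(2*(-30)*(-46 - 30)) = (-2 + √454)*(2*(-30)*(-76)) = (-2 + √454)*4560 = -9120 + 4560*√454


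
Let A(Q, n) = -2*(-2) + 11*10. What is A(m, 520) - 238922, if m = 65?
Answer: -238808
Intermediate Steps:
A(Q, n) = 114 (A(Q, n) = 4 + 110 = 114)
A(m, 520) - 238922 = 114 - 238922 = -238808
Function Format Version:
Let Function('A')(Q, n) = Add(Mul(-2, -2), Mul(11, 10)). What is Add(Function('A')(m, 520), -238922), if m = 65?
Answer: -238808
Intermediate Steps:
Function('A')(Q, n) = 114 (Function('A')(Q, n) = Add(4, 110) = 114)
Add(Function('A')(m, 520), -238922) = Add(114, -238922) = -238808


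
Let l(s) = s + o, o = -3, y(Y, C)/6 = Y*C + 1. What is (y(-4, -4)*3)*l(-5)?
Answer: -2448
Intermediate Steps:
y(Y, C) = 6 + 6*C*Y (y(Y, C) = 6*(Y*C + 1) = 6*(C*Y + 1) = 6*(1 + C*Y) = 6 + 6*C*Y)
l(s) = -3 + s (l(s) = s - 3 = -3 + s)
(y(-4, -4)*3)*l(-5) = ((6 + 6*(-4)*(-4))*3)*(-3 - 5) = ((6 + 96)*3)*(-8) = (102*3)*(-8) = 306*(-8) = -2448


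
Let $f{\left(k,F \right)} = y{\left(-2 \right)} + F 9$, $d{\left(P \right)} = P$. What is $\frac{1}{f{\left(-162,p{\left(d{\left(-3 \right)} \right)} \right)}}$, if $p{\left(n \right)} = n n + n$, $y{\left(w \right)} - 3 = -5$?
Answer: $\frac{1}{52} \approx 0.019231$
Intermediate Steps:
$y{\left(w \right)} = -2$ ($y{\left(w \right)} = 3 - 5 = -2$)
$p{\left(n \right)} = n + n^{2}$ ($p{\left(n \right)} = n^{2} + n = n + n^{2}$)
$f{\left(k,F \right)} = -2 + 9 F$ ($f{\left(k,F \right)} = -2 + F 9 = -2 + 9 F$)
$\frac{1}{f{\left(-162,p{\left(d{\left(-3 \right)} \right)} \right)}} = \frac{1}{-2 + 9 \left(- 3 \left(1 - 3\right)\right)} = \frac{1}{-2 + 9 \left(\left(-3\right) \left(-2\right)\right)} = \frac{1}{-2 + 9 \cdot 6} = \frac{1}{-2 + 54} = \frac{1}{52}$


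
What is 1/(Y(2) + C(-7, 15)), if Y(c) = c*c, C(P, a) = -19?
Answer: -1/15 ≈ -0.066667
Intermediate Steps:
Y(c) = c²
1/(Y(2) + C(-7, 15)) = 1/(2² - 19) = 1/(4 - 19) = 1/(-15) = -1/15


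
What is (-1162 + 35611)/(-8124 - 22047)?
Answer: -11483/10057 ≈ -1.1418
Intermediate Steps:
(-1162 + 35611)/(-8124 - 22047) = 34449/(-30171) = 34449*(-1/30171) = -11483/10057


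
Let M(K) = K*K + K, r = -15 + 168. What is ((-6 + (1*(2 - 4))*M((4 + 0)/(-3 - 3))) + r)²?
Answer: 1760929/81 ≈ 21740.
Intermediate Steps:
r = 153
M(K) = K + K² (M(K) = K² + K = K + K²)
((-6 + (1*(2 - 4))*M((4 + 0)/(-3 - 3))) + r)² = ((-6 + (1*(2 - 4))*(((4 + 0)/(-3 - 3))*(1 + (4 + 0)/(-3 - 3)))) + 153)² = ((-6 + (1*(-2))*((4/(-6))*(1 + 4/(-6)))) + 153)² = ((-6 - 2*4*(-⅙)*(1 + 4*(-⅙))) + 153)² = ((-6 - (-4)*(1 - ⅔)/3) + 153)² = ((-6 - (-4)/(3*3)) + 153)² = ((-6 - 2*(-2/9)) + 153)² = ((-6 + 4/9) + 153)² = (-50/9 + 153)² = (1327/9)² = 1760929/81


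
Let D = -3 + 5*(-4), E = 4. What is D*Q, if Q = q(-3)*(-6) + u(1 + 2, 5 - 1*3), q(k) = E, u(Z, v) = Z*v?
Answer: 414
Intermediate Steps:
q(k) = 4
Q = -18 (Q = 4*(-6) + (1 + 2)*(5 - 1*3) = -24 + 3*(5 - 3) = -24 + 3*2 = -24 + 6 = -18)
D = -23 (D = -3 - 20 = -23)
D*Q = -23*(-18) = 414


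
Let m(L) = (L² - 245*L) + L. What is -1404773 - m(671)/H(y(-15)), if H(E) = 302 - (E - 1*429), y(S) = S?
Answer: -1048247175/746 ≈ -1.4052e+6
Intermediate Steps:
m(L) = L² - 244*L
H(E) = 731 - E (H(E) = 302 - (E - 429) = 302 - (-429 + E) = 302 + (429 - E) = 731 - E)
-1404773 - m(671)/H(y(-15)) = -1404773 - 671*(-244 + 671)/(731 - 1*(-15)) = -1404773 - 671*427/(731 + 15) = -1404773 - 286517/746 = -1048247175/746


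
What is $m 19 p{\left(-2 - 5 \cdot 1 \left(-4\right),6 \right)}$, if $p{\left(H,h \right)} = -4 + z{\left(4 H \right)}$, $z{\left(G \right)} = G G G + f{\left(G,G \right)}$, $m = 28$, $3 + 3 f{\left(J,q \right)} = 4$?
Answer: $\frac{595697956}{3} \approx 1.9857 \cdot 10^{8}$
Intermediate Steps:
$f{\left(J,q \right)} = \frac{1}{3}$ ($f{\left(J,q \right)} = -1 + \frac{1}{3} \cdot 4 = -1 + \frac{4}{3} = \frac{1}{3}$)
$z{\left(G \right)} = \frac{1}{3} + G^{3}$ ($z{\left(G \right)} = G G G + \frac{1}{3} = G^{2} G + \frac{1}{3} = G^{3} + \frac{1}{3} = \frac{1}{3} + G^{3}$)
$p{\left(H,h \right)} = - \frac{11}{3} + 64 H^{3}$ ($p{\left(H,h \right)} = -4 + \left(\frac{1}{3} + \left(4 H\right)^{3}\right) = -4 + \left(\frac{1}{3} + 64 H^{3}\right) = - \frac{11}{3} + 64 H^{3}$)
$m 19 p{\left(-2 - 5 \cdot 1 \left(-4\right),6 \right)} = 28 \cdot 19 \left(- \frac{11}{3} + 64 \left(-2 - 5 \cdot 1 \left(-4\right)\right)^{3}\right) = 532 \left(- \frac{11}{3} + 64 \left(-2 - 5 \left(-4\right)\right)^{3}\right) = 532 \left(- \frac{11}{3} + 64 \left(-2 - -20\right)^{3}\right) = 532 \left(- \frac{11}{3} + 64 \left(-2 + 20\right)^{3}\right) = 532 \left(- \frac{11}{3} + 64 \cdot 18^{3}\right) = 532 \left(- \frac{11}{3} + 64 \cdot 5832\right) = 532 \left(- \frac{11}{3} + 373248\right) = 532 \cdot \frac{1119733}{3} = \frac{595697956}{3}$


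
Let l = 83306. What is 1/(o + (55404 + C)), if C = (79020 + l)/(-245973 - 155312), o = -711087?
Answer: -401285/263115914981 ≈ -1.5251e-6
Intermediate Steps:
C = -162326/401285 (C = (79020 + 83306)/(-245973 - 155312) = 162326/(-401285) = 162326*(-1/401285) = -162326/401285 ≈ -0.40452)
1/(o + (55404 + C)) = 1/(-711087 + (55404 - 162326/401285)) = 1/(-711087 + 22232631814/401285) = 1/(-263115914981/401285) = -401285/263115914981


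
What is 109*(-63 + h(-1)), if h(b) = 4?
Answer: -6431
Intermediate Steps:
109*(-63 + h(-1)) = 109*(-63 + 4) = 109*(-59) = -6431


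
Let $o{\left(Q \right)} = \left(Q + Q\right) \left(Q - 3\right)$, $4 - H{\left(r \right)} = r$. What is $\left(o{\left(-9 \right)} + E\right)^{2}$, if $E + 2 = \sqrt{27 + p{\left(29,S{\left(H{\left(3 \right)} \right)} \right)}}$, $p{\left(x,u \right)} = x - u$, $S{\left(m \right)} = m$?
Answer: $45851 + 428 \sqrt{55} \approx 49025.0$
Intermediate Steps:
$H{\left(r \right)} = 4 - r$
$o{\left(Q \right)} = 2 Q \left(-3 + Q\right)$
$E = -2 + \sqrt{55}$ ($E = -2 + \sqrt{27 + \left(29 - \left(4 - 3\right)\right)} = -2 + \sqrt{27 + \left(29 - 1\right)} = -2 + \sqrt{27 + 28} = -2 + \sqrt{55} \approx 5.4162$)
$\left(o{\left(-9 \right)} + E\right)^{2} = \left(2 \left(-9\right) \left(-3 - 9\right) - \left(2 - \sqrt{55}\right)\right)^{2} = \left(2 \left(-9\right) \left(-12\right) - \left(2 - \sqrt{55}\right)\right)^{2} = \left(216 - \left(2 - \sqrt{55}\right)\right)^{2} = \left(214 + \sqrt{55}\right)^{2}$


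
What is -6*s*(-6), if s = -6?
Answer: -216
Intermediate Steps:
-6*s*(-6) = -6*(-6)*(-6) = 36*(-6) = -216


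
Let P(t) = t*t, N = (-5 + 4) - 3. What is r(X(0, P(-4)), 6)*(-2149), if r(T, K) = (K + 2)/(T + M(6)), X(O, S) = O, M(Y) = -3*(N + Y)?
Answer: 8596/3 ≈ 2865.3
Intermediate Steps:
N = -4 (N = -1 - 3 = -4)
M(Y) = 12 - 3*Y (M(Y) = -3*(-4 + Y) = 12 - 3*Y)
P(t) = t**2
r(T, K) = (2 + K)/(-6 + T) (r(T, K) = (K + 2)/(T + (12 - 3*6)) = (2 + K)/(T + (12 - 18)) = (2 + K)/(T - 6) = (2 + K)/(-6 + T))
r(X(0, P(-4)), 6)*(-2149) = ((2 + 6)/(-6 + 0))*(-2149) = (8/(-6))*(-2149) = -1/6*8*(-2149) = -4/3*(-2149) = 8596/3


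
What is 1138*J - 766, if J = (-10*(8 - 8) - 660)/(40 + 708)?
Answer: -30092/17 ≈ -1770.1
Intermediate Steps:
J = -15/17 (J = (-10*0 - 660)/748 = (0 - 660)*(1/748) = -660*1/748 = -15/17 ≈ -0.88235)
1138*J - 766 = 1138*(-15/17) - 766 = -17070/17 - 766 = -30092/17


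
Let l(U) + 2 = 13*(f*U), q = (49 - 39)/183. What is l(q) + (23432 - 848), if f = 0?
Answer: 22582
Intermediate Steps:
q = 10/183 (q = 10*(1/183) = 10/183 ≈ 0.054645)
l(U) = -2 (l(U) = -2 + 13*(0*U) = -2 + 13*0 = -2 + 0 = -2)
l(q) + (23432 - 848) = -2 + (23432 - 848) = -2 + 22584 = 22582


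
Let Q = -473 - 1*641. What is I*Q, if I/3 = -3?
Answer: 10026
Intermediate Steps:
I = -9 (I = 3*(-3) = -9)
Q = -1114 (Q = -473 - 641 = -1114)
I*Q = -9*(-1114) = 10026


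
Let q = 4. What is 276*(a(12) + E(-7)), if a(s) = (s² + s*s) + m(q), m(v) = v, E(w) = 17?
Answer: 85284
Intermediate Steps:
a(s) = 4 + 2*s² (a(s) = (s² + s*s) + 4 = (s² + s²) + 4 = 2*s² + 4 = 4 + 2*s²)
276*(a(12) + E(-7)) = 276*((4 + 2*12²) + 17) = 276*((4 + 2*144) + 17) = 276*((4 + 288) + 17) = 276*(292 + 17) = 276*309 = 85284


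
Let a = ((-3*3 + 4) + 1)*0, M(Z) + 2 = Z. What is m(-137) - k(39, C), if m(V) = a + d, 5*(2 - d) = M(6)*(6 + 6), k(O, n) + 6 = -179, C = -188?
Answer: 887/5 ≈ 177.40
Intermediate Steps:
M(Z) = -2 + Z
k(O, n) = -185 (k(O, n) = -6 - 179 = -185)
d = -38/5 (d = 2 - (-2 + 6)*(6 + 6)/5 = 2 - 4*12/5 = 2 - ⅕*48 = 2 - 48/5 = -38/5 ≈ -7.6000)
a = 0 (a = ((-9 + 4) + 1)*0 = (-5 + 1)*0 = -4*0 = 0)
m(V) = -38/5 (m(V) = 0 - 38/5 = -38/5)
m(-137) - k(39, C) = -38/5 - 1*(-185) = -38/5 + 185 = 887/5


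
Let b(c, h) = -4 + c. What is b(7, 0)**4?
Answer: 81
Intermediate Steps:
b(7, 0)**4 = (-4 + 7)**4 = 3**4 = 81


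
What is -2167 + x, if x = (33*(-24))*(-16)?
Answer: 10505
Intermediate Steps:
x = 12672 (x = -792*(-16) = 12672)
-2167 + x = -2167 + 12672 = 10505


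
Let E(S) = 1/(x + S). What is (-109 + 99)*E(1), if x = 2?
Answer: -10/3 ≈ -3.3333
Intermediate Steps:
E(S) = 1/(2 + S)
(-109 + 99)*E(1) = (-109 + 99)/(2 + 1) = -10/3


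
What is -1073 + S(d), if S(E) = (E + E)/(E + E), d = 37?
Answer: -1072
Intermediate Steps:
S(E) = 1 (S(E) = (2*E)/((2*E)) = (2*E)*(1/(2*E)) = 1)
-1073 + S(d) = -1073 + 1 = -1072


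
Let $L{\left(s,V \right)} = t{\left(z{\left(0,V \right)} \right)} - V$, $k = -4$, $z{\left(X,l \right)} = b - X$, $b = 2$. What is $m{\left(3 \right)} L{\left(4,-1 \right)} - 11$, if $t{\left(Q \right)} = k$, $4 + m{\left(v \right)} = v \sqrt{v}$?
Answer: $1 - 9 \sqrt{3} \approx -14.588$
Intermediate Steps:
$m{\left(v \right)} = -4 + v^{\frac{3}{2}}$ ($m{\left(v \right)} = -4 + v \sqrt{v} = -4 + v^{\frac{3}{2}}$)
$z{\left(X,l \right)} = 2 - X$
$t{\left(Q \right)} = -4$
$L{\left(s,V \right)} = -4 - V$
$m{\left(3 \right)} L{\left(4,-1 \right)} - 11 = \left(-4 + 3^{\frac{3}{2}}\right) \left(-4 - -1\right) - 11 = \left(-4 + 3 \sqrt{3}\right) \left(-4 + 1\right) - 11 = \left(-4 + 3 \sqrt{3}\right) \left(-3\right) - 11 = \left(12 - 9 \sqrt{3}\right) - 11 = 1 - 9 \sqrt{3}$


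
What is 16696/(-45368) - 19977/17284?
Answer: -149361275/98017564 ≈ -1.5238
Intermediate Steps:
16696/(-45368) - 19977/17284 = 16696*(-1/45368) - 19977*1/17284 = -2087/5671 - 19977/17284 = -149361275/98017564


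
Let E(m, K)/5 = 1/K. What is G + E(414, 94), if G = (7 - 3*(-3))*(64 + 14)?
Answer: 117317/94 ≈ 1248.1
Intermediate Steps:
E(m, K) = 5/K
G = 1248 (G = (7 + 9)*78 = 16*78 = 1248)
G + E(414, 94) = 1248 + 5/94 = 117317/94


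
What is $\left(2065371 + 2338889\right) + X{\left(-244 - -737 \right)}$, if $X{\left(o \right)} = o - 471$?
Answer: $4404282$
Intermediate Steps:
$X{\left(o \right)} = -471 + o$
$\left(2065371 + 2338889\right) + X{\left(-244 - -737 \right)} = \left(2065371 + 2338889\right) - -22 = 4404260 + \left(-471 + \left(-244 + 737\right)\right) = 4404260 + \left(-471 + 493\right) = 4404260 + 22 = 4404282$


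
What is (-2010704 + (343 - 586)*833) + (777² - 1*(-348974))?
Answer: -1260420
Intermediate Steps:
(-2010704 + (343 - 586)*833) + (777² - 1*(-348974)) = (-2010704 - 243*833) + (603729 + 348974) = (-2010704 - 202419) + 952703 = -2213123 + 952703 = -1260420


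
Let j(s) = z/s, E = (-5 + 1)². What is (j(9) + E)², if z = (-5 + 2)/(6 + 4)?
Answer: 229441/900 ≈ 254.93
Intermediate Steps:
z = -3/10 ≈ -0.30000
E = 16 (E = (-4)² = 16)
j(s) = -3/(10*s)
(j(9) + E)² = (-3/10/9 + 16)² = (-3/10*⅑ + 16)² = (-1/30 + 16)² = (479/30)² = 229441/900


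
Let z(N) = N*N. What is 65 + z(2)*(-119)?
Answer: -411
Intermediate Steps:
z(N) = N²
65 + z(2)*(-119) = 65 + 2²*(-119) = 65 + 4*(-119) = 65 - 476 = -411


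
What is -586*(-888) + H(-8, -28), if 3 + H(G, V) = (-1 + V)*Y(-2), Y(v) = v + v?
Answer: 520481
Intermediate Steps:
Y(v) = 2*v
H(G, V) = 1 - 4*V (H(G, V) = -3 + (-1 + V)*(2*(-2)) = -3 + (-1 + V)*(-4) = -3 + (4 - 4*V) = 1 - 4*V)
-586*(-888) + H(-8, -28) = -586*(-888) + (1 - 4*(-28)) = 520368 + (1 + 112) = 520368 + 113 = 520481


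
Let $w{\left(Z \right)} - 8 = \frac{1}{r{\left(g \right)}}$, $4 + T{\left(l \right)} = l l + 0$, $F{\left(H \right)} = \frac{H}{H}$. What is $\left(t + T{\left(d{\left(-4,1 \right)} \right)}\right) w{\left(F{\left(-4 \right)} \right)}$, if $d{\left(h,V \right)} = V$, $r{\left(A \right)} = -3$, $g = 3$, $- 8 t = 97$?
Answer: $- \frac{2783}{24} \approx -115.96$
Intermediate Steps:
$t = - \frac{97}{8}$ ($t = \left(- \frac{1}{8}\right) 97 = - \frac{97}{8} \approx -12.125$)
$F{\left(H \right)} = 1$
$T{\left(l \right)} = -4 + l^{2}$ ($T{\left(l \right)} = -4 + \left(l l + 0\right) = -4 + \left(l^{2} + 0\right) = -4 + l^{2}$)
$w{\left(Z \right)} = \frac{23}{3}$ ($w{\left(Z \right)} = 8 + \frac{1}{-3} = 8 - \frac{1}{3} = \frac{23}{3}$)
$\left(t + T{\left(d{\left(-4,1 \right)} \right)}\right) w{\left(F{\left(-4 \right)} \right)} = \left(- \frac{97}{8} - \left(4 - 1^{2}\right)\right) \frac{23}{3} = \left(- \frac{97}{8} + \left(-4 + 1\right)\right) \frac{23}{3} = \left(- \frac{97}{8} - 3\right) \frac{23}{3} = \left(- \frac{121}{8}\right) \frac{23}{3} = - \frac{2783}{24}$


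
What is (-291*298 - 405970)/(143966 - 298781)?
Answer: 492688/154815 ≈ 3.1824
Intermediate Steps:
(-291*298 - 405970)/(143966 - 298781) = (-86718 - 405970)/(-154815) = -492688*(-1/154815) = 492688/154815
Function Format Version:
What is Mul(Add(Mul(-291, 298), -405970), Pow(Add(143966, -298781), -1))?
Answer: Rational(492688, 154815) ≈ 3.1824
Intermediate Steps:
Mul(Add(Mul(-291, 298), -405970), Pow(Add(143966, -298781), -1)) = Mul(Add(-86718, -405970), Pow(-154815, -1)) = Mul(-492688, Rational(-1, 154815)) = Rational(492688, 154815)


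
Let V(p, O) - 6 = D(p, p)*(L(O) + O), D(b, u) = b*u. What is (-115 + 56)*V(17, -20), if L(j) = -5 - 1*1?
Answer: 442972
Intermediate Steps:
L(j) = -6 (L(j) = -5 - 1 = -6)
V(p, O) = 6 + p²*(-6 + O) (V(p, O) = 6 + (p*p)*(-6 + O) = 6 + p²*(-6 + O))
(-115 + 56)*V(17, -20) = (-115 + 56)*(6 - 6*17² - 20*17²) = -59*(6 - 6*289 - 20*289) = -59*(6 - 1734 - 5780) = -59*(-7508) = 442972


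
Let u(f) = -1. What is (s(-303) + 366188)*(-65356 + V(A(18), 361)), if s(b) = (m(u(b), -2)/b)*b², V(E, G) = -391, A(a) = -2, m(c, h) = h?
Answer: -24115605118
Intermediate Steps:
s(b) = -2*b (s(b) = (-2/b)*b² = -2*b)
(s(-303) + 366188)*(-65356 + V(A(18), 361)) = (-2*(-303) + 366188)*(-65356 - 391) = (606 + 366188)*(-65747) = 366794*(-65747) = -24115605118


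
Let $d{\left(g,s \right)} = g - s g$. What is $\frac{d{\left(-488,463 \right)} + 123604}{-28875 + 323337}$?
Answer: $\frac{174530}{147231} \approx 1.1854$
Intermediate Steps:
$d{\left(g,s \right)} = g - g s$
$\frac{d{\left(-488,463 \right)} + 123604}{-28875 + 323337} = \frac{- 488 \left(1 - 463\right) + 123604}{-28875 + 323337} = \frac{- 488 \left(1 - 463\right) + 123604}{294462} = \left(\left(-488\right) \left(-462\right) + 123604\right) \frac{1}{294462} = \left(225456 + 123604\right) \frac{1}{294462} = 349060 \cdot \frac{1}{294462} = \frac{174530}{147231}$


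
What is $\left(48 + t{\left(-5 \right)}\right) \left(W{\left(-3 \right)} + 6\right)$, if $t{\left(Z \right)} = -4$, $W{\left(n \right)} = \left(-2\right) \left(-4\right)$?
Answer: $616$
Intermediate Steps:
$W{\left(n \right)} = 8$
$\left(48 + t{\left(-5 \right)}\right) \left(W{\left(-3 \right)} + 6\right) = \left(48 - 4\right) \left(8 + 6\right) = 44 \cdot 14 = 616$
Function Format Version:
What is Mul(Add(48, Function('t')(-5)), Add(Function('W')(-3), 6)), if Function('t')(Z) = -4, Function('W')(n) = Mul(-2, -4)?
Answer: 616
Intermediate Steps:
Function('W')(n) = 8
Mul(Add(48, Function('t')(-5)), Add(Function('W')(-3), 6)) = Mul(Add(48, -4), Add(8, 6)) = Mul(44, 14) = 616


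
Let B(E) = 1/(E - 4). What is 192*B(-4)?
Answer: -24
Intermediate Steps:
B(E) = 1/(-4 + E)
192*B(-4) = 192/(-4 - 4) = 192/(-8) = 192*(-1/8) = -24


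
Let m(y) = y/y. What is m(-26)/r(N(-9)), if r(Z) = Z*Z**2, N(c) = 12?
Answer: 1/1728 ≈ 0.00057870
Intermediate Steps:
m(y) = 1
r(Z) = Z**3
m(-26)/r(N(-9)) = 1/12**3 = 1/1728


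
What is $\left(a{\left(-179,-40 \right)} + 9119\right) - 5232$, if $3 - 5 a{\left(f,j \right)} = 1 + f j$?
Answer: $\frac{12277}{5} \approx 2455.4$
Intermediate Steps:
$a{\left(f,j \right)} = \frac{2}{5} - \frac{f j}{5}$ ($a{\left(f,j \right)} = \frac{3}{5} - \frac{1 + f j}{5} = \frac{3}{5} - \left(\frac{1}{5} + \frac{f j}{5}\right) = \frac{2}{5} - \frac{f j}{5}$)
$\left(a{\left(-179,-40 \right)} + 9119\right) - 5232 = \left(\left(\frac{2}{5} - \left(- \frac{179}{5}\right) \left(-40\right)\right) + 9119\right) - 5232 = \left(\left(\frac{2}{5} - 1432\right) + 9119\right) - 5232 = \left(- \frac{7158}{5} + 9119\right) - 5232 = \frac{38437}{5} - 5232 = \frac{12277}{5}$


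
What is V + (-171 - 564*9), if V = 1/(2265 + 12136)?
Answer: -75562046/14401 ≈ -5247.0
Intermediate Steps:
V = 1/14401 ≈ 6.9440e-5
V + (-171 - 564*9) = 1/14401 + (-171 - 564*9) = 1/14401 + (-171 - 1*5076) = 1/14401 + (-171 - 5076) = 1/14401 - 5247 = -75562046/14401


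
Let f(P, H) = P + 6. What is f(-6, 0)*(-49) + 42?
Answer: 42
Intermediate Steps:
f(P, H) = 6 + P
f(-6, 0)*(-49) + 42 = (6 - 6)*(-49) + 42 = 0*(-49) + 42 = 0 + 42 = 42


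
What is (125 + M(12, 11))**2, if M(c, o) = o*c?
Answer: 66049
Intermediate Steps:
M(c, o) = c*o
(125 + M(12, 11))**2 = (125 + 12*11)**2 = (125 + 132)**2 = 257**2 = 66049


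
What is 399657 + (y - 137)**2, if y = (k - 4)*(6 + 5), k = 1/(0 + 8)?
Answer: 27643017/64 ≈ 4.3192e+5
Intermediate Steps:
k = 1/8 ≈ 0.12500
y = -341/8 (y = (1/8 - 4)*(6 + 5) = -31/8*11 = -341/8 ≈ -42.625)
399657 + (y - 137)**2 = 399657 + (-341/8 - 137)**2 = 399657 + (-1437/8)**2 = 399657 + 2064969/64 = 27643017/64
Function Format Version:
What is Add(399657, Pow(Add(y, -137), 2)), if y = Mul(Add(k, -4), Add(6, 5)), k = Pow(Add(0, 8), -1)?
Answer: Rational(27643017, 64) ≈ 4.3192e+5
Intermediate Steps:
k = Rational(1, 8) (k = Pow(8, -1) = Rational(1, 8) ≈ 0.12500)
y = Rational(-341, 8) (y = Mul(Add(Rational(1, 8), -4), Add(6, 5)) = Mul(Rational(-31, 8), 11) = Rational(-341, 8) ≈ -42.625)
Add(399657, Pow(Add(y, -137), 2)) = Add(399657, Pow(Add(Rational(-341, 8), -137), 2)) = Add(399657, Pow(Rational(-1437, 8), 2)) = Add(399657, Rational(2064969, 64)) = Rational(27643017, 64)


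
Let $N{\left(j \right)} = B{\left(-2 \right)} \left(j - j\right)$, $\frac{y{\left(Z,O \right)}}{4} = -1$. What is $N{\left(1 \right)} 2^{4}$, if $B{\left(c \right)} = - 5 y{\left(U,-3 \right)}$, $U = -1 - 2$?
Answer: $0$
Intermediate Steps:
$U = -3$
$y{\left(Z,O \right)} = -4$ ($y{\left(Z,O \right)} = 4 \left(-1\right) = -4$)
$B{\left(c \right)} = 20$ ($B{\left(c \right)} = \left(-5\right) \left(-4\right) = 20$)
$N{\left(j \right)} = 0$ ($N{\left(j \right)} = 20 \left(j - j\right) = 20 \cdot 0 = 0$)
$N{\left(1 \right)} 2^{4} = 0 \cdot 2^{4} = 0 \cdot 16 = 0$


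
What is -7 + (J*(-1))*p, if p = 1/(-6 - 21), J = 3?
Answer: -62/9 ≈ -6.8889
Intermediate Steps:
p = -1/27 (p = 1/(-27) = -1/27 ≈ -0.037037)
-7 + (J*(-1))*p = -7 + (3*(-1))*(-1/27) = -7 - 3*(-1/27) = -7 + ⅑ = -62/9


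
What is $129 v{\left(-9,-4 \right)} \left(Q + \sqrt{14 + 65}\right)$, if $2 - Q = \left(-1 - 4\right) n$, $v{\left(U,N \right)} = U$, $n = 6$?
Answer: $-37152 - 1161 \sqrt{79} \approx -47471.0$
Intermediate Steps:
$Q = 32$ ($Q = 2 - \left(-1 - 4\right) 6 = 2 - \left(-5\right) 6 = 2 - -30 = 2 + 30 = 32$)
$129 v{\left(-9,-4 \right)} \left(Q + \sqrt{14 + 65}\right) = 129 \left(- 9 \left(32 + \sqrt{14 + 65}\right)\right) = 129 \left(- 9 \left(32 + \sqrt{79}\right)\right) = 129 \left(-288 - 9 \sqrt{79}\right) = -37152 - 1161 \sqrt{79}$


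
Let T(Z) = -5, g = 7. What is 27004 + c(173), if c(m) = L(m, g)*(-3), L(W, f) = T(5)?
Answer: 27019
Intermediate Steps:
L(W, f) = -5
c(m) = 15 (c(m) = -5*(-3) = 15)
27004 + c(173) = 27004 + 15 = 27019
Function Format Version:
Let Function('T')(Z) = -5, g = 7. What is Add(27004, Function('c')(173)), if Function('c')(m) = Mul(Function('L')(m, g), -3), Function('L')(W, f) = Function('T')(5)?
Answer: 27019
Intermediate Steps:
Function('L')(W, f) = -5
Function('c')(m) = 15 (Function('c')(m) = Mul(-5, -3) = 15)
Add(27004, Function('c')(173)) = Add(27004, 15) = 27019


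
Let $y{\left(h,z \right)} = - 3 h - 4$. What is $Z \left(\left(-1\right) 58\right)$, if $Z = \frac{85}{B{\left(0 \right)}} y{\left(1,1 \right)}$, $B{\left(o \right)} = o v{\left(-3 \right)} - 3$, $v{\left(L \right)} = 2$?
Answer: $- \frac{34510}{3} \approx -11503.0$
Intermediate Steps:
$y{\left(h,z \right)} = -4 - 3 h$
$B{\left(o \right)} = -3 + 2 o$ ($B{\left(o \right)} = o 2 - 3 = 2 o - 3 = -3 + 2 o$)
$Z = \frac{595}{3}$ ($Z = \frac{85}{-3 + 2 \cdot 0} \left(-4 - 3\right) = \frac{85}{-3 + 0} \left(-4 - 3\right) = \frac{85}{-3} \left(-7\right) = 85 \left(- \frac{1}{3}\right) \left(-7\right) = \left(- \frac{85}{3}\right) \left(-7\right) = \frac{595}{3} \approx 198.33$)
$Z \left(\left(-1\right) 58\right) = \frac{595 \left(\left(-1\right) 58\right)}{3} = \frac{595}{3} \left(-58\right) = - \frac{34510}{3}$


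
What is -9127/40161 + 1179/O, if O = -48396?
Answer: -163020037/647877252 ≈ -0.25162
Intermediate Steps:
-9127/40161 + 1179/O = -9127/40161 + 1179/(-48396) = -9127*1/40161 + 1179*(-1/48396) = -9127/40161 - 393/16132 = -163020037/647877252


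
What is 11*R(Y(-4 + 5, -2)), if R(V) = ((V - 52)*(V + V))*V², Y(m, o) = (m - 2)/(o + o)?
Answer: -2277/128 ≈ -17.789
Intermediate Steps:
Y(m, o) = (-2 + m)/(2*o) (Y(m, o) = (-2 + m)/((2*o)) = (-2 + m)*(1/(2*o)) = (-2 + m)/(2*o))
R(V) = 2*V³*(-52 + V) (R(V) = ((-52 + V)*(2*V))*V² = (2*V*(-52 + V))*V² = 2*V³*(-52 + V))
11*R(Y(-4 + 5, -2)) = 11*(2*((½)*(-2 + (-4 + 5))/(-2))³*(-52 + (½)*(-2 + (-4 + 5))/(-2))) = 11*(2*((½)*(-½)*(-2 + 1))³*(-52 + (½)*(-½)*(-2 + 1))) = 11*(2*((½)*(-½)*(-1))³*(-52 + (½)*(-½)*(-1))) = 11*(2*(¼)³*(-52 + ¼)) = 11*(2*(1/64)*(-207/4)) = 11*(-207/128) = -2277/128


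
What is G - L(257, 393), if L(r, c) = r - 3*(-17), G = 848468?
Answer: 848160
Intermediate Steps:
L(r, c) = 51 + r (L(r, c) = r + 51 = 51 + r)
G - L(257, 393) = 848468 - (51 + 257) = 848468 - 1*308 = 848468 - 308 = 848160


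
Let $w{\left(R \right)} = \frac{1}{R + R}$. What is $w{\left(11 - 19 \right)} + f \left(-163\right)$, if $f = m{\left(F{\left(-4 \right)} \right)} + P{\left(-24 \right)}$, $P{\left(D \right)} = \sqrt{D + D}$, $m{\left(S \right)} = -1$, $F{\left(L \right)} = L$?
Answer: $\frac{2607}{16} - 652 i \sqrt{3} \approx 162.94 - 1129.3 i$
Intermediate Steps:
$w{\left(R \right)} = \frac{1}{2 R}$
$P{\left(D \right)} = \sqrt{2} \sqrt{D}$ ($P{\left(D \right)} = \sqrt{2 D} = \sqrt{2} \sqrt{D}$)
$f = -1 + 4 i \sqrt{3}$ ($f = -1 + \sqrt{2} \sqrt{-24} = -1 + \sqrt{2} \cdot 2 i \sqrt{6} = -1 + 4 i \sqrt{3} \approx -1.0 + 6.9282 i$)
$w{\left(11 - 19 \right)} + f \left(-163\right) = \frac{1}{2 \left(11 - 19\right)} + \left(-1 + 4 i \sqrt{3}\right) \left(-163\right) = \frac{1}{2 \left(11 - 19\right)} + \left(163 - 652 i \sqrt{3}\right) = \frac{1}{2 \left(-8\right)} + \left(163 - 652 i \sqrt{3}\right) = \frac{1}{2} \left(- \frac{1}{8}\right) + \left(163 - 652 i \sqrt{3}\right) = - \frac{1}{16} + \left(163 - 652 i \sqrt{3}\right) = \frac{2607}{16} - 652 i \sqrt{3}$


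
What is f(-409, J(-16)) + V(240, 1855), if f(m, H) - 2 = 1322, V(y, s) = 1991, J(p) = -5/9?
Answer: 3315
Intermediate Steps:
J(p) = -5/9 (J(p) = -5*⅑ = -5/9)
f(m, H) = 1324 (f(m, H) = 2 + 1322 = 1324)
f(-409, J(-16)) + V(240, 1855) = 1324 + 1991 = 3315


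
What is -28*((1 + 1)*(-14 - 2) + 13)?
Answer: 532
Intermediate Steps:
-28*((1 + 1)*(-14 - 2) + 13) = -28*(2*(-16) + 13) = -28*(-32 + 13) = -28*(-19) = 532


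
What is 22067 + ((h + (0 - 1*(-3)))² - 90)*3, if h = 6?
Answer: 22040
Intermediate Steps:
22067 + ((h + (0 - 1*(-3)))² - 90)*3 = 22067 + ((6 + (0 - 1*(-3)))² - 90)*3 = 22067 + ((6 + (0 + 3))² - 90)*3 = 22067 + ((6 + 3)² - 90)*3 = 22067 + (9² - 90)*3 = 22067 + (81 - 90)*3 = 22067 - 9*3 = 22067 - 27 = 22040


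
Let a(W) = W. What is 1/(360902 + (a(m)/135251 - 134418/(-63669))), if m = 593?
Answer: 2870431973/1035950712561191 ≈ 2.7708e-6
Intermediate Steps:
1/(360902 + (a(m)/135251 - 134418/(-63669))) = 1/(360902 + (593/135251 - 134418/(-63669))) = 1/(360902 + (593*(1/135251) - 134418*(-1/63669))) = 1/(360902 + (593/135251 + 44806/21223)) = 1/(360902 + 6072641545/2870431973) = 1/(1035950712561191/2870431973) = 2870431973/1035950712561191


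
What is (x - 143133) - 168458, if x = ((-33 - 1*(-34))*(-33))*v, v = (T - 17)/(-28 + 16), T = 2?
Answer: -1246529/4 ≈ -3.1163e+5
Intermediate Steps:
v = 5/4 (v = (2 - 17)/(-28 + 16) = -15/(-12) = -15*(-1/12) = 5/4 ≈ 1.2500)
x = -165/4 (x = ((-33 - 1*(-34))*(-33))*(5/4) = ((-33 + 34)*(-33))*(5/4) = (1*(-33))*(5/4) = -33*5/4 = -165/4 ≈ -41.250)
(x - 143133) - 168458 = (-165/4 - 143133) - 168458 = -572697/4 - 168458 = -1246529/4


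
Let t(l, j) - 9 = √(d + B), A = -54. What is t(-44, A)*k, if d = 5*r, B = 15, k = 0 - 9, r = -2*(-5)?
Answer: -81 - 9*√65 ≈ -153.56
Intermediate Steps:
r = 10
k = -9
d = 50 (d = 5*10 = 50)
t(l, j) = 9 + √65 (t(l, j) = 9 + √(50 + 15) = 9 + √65)
t(-44, A)*k = (9 + √65)*(-9) = -81 - 9*√65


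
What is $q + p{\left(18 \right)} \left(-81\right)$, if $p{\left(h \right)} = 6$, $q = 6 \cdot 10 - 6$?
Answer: $-432$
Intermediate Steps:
$q = 54$ ($q = 60 - 6 = 54$)
$q + p{\left(18 \right)} \left(-81\right) = 54 + 6 \left(-81\right) = 54 - 486 = -432$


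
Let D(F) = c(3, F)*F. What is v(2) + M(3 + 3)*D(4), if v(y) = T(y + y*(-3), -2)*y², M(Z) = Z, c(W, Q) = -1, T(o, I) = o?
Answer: -40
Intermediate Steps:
v(y) = -2*y³ (v(y) = (y + y*(-3))*y² = (y - 3*y)*y² = (-2*y)*y² = -2*y³)
D(F) = -F
v(2) + M(3 + 3)*D(4) = -2*2³ + (3 + 3)*(-1*4) = -2*8 + 6*(-4) = -16 - 24 = -40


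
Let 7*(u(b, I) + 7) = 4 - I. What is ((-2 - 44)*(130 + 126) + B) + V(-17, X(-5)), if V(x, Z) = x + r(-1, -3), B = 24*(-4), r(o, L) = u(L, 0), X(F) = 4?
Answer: -83268/7 ≈ -11895.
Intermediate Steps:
u(b, I) = -45/7 - I/7 (u(b, I) = -7 + (4 - I)/7 = -7 + (4/7 - I/7) = -45/7 - I/7)
r(o, L) = -45/7 (r(o, L) = -45/7 - ⅐*0 = -45/7 + 0 = -45/7)
B = -96
V(x, Z) = -45/7 + x (V(x, Z) = x - 45/7 = -45/7 + x)
((-2 - 44)*(130 + 126) + B) + V(-17, X(-5)) = ((-2 - 44)*(130 + 126) - 96) + (-45/7 - 17) = (-46*256 - 96) - 164/7 = (-11776 - 96) - 164/7 = -11872 - 164/7 = -83268/7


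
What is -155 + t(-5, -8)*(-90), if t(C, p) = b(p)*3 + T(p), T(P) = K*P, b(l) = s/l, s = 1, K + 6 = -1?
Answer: -20645/4 ≈ -5161.3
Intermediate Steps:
K = -7 (K = -6 - 1 = -7)
b(l) = 1/l
T(P) = -7*P
t(C, p) = -7*p + 3/p (t(C, p) = 3/p - 7*p = -7*p + 3/p)
-155 + t(-5, -8)*(-90) = -155 + (-7*(-8) + 3/(-8))*(-90) = -155 + (56 + 3*(-1/8))*(-90) = -155 + (56 - 3/8)*(-90) = -155 + (445/8)*(-90) = -155 - 20025/4 = -20645/4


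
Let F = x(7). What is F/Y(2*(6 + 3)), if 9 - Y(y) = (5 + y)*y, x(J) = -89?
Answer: 89/405 ≈ 0.21975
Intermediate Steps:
Y(y) = 9 - y*(5 + y) (Y(y) = 9 - (5 + y)*y = 9 - y*(5 + y))
F = -89
F/Y(2*(6 + 3)) = -89/(9 - (2*(6 + 3))² - 10*(6 + 3)) = -89/(9 - (2*9)² - 10*9) = -89/(9 - 1*18² - 5*18) = -89/(9 - 1*324 - 90) = -89/(9 - 324 - 90) = -89/(-405) = -89*(-1/405) = 89/405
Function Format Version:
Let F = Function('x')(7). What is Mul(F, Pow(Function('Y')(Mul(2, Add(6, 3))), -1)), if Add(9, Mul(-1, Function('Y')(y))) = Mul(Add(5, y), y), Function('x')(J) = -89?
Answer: Rational(89, 405) ≈ 0.21975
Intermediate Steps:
Function('Y')(y) = Add(9, Mul(-1, y, Add(5, y))) (Function('Y')(y) = Add(9, Mul(-1, Mul(Add(5, y), y))) = Add(9, Mul(-1, Mul(y, Add(5, y)))) = Add(9, Mul(-1, y, Add(5, y))))
F = -89
Mul(F, Pow(Function('Y')(Mul(2, Add(6, 3))), -1)) = Mul(-89, Pow(Add(9, Mul(-1, Pow(Mul(2, Add(6, 3)), 2)), Mul(-5, Mul(2, Add(6, 3)))), -1)) = Mul(-89, Pow(Add(9, Mul(-1, Pow(Mul(2, 9), 2)), Mul(-5, Mul(2, 9))), -1)) = Mul(-89, Pow(Add(9, Mul(-1, Pow(18, 2)), Mul(-5, 18)), -1)) = Mul(-89, Pow(Add(9, Mul(-1, 324), -90), -1)) = Mul(-89, Pow(Add(9, -324, -90), -1)) = Mul(-89, Pow(-405, -1)) = Mul(-89, Rational(-1, 405)) = Rational(89, 405)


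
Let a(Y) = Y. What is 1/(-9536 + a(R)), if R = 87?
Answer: -1/9449 ≈ -0.00010583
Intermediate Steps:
1/(-9536 + a(R)) = 1/(-9536 + 87) = 1/(-9449) = -1/9449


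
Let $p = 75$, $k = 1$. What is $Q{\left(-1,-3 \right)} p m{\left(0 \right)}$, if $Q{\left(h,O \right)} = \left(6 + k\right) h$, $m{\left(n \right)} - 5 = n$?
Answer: $-2625$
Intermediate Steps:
$m{\left(n \right)} = 5 + n$
$Q{\left(h,O \right)} = 7 h$ ($Q{\left(h,O \right)} = \left(6 + 1\right) h = 7 h$)
$Q{\left(-1,-3 \right)} p m{\left(0 \right)} = 7 \left(-1\right) 75 \left(5 + 0\right) = \left(-7\right) 75 \cdot 5 = \left(-525\right) 5 = -2625$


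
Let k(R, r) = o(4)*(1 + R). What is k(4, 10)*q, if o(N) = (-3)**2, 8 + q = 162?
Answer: 6930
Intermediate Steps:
q = 154 (q = -8 + 162 = 154)
o(N) = 9
k(R, r) = 9 + 9*R (k(R, r) = 9*(1 + R) = 9 + 9*R)
k(4, 10)*q = (9 + 9*4)*154 = (9 + 36)*154 = 45*154 = 6930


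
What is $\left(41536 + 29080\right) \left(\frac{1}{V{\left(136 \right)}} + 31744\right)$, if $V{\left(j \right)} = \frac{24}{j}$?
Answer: $\frac{6726103384}{3} \approx 2.242 \cdot 10^{9}$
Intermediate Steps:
$\left(41536 + 29080\right) \left(\frac{1}{V{\left(136 \right)}} + 31744\right) = \left(41536 + 29080\right) \left(\frac{1}{24 \cdot \frac{1}{136}} + 31744\right) = 70616 \left(\frac{1}{24 \cdot \frac{1}{136}} + 31744\right) = 70616 \left(\frac{1}{\frac{3}{17}} + 31744\right) = 70616 \left(\frac{17}{3} + 31744\right) = 70616 \cdot \frac{95249}{3} = \frac{6726103384}{3}$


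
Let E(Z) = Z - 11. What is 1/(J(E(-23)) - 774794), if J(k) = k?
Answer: -1/774828 ≈ -1.2906e-6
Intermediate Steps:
E(Z) = -11 + Z
1/(J(E(-23)) - 774794) = 1/((-11 - 23) - 774794) = 1/(-34 - 774794) = 1/(-774828) = -1/774828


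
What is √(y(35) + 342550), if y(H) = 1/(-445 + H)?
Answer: √57582654590/410 ≈ 585.28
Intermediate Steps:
√(y(35) + 342550) = √(1/(-445 + 35) + 342550) = √(1/(-410) + 342550) = √(-1/410 + 342550) = √(140445499/410) = √57582654590/410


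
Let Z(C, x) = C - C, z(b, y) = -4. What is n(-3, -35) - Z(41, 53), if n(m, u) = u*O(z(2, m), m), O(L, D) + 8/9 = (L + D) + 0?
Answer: 2485/9 ≈ 276.11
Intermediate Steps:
O(L, D) = -8/9 + D + L (O(L, D) = -8/9 + ((L + D) + 0) = -8/9 + ((D + L) + 0) = -8/9 + (D + L) = -8/9 + D + L)
Z(C, x) = 0
n(m, u) = u*(-44/9 + m) (n(m, u) = u*(-8/9 + m - 4) = u*(-44/9 + m))
n(-3, -35) - Z(41, 53) = (⅑)*(-35)*(-44 + 9*(-3)) - 1*0 = (⅑)*(-35)*(-44 - 27) + 0 = (⅑)*(-35)*(-71) + 0 = 2485/9 + 0 = 2485/9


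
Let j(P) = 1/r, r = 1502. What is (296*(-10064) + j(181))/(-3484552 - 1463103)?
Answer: 4474373887/7431377810 ≈ 0.60209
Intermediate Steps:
j(P) = 1/1502
(296*(-10064) + j(181))/(-3484552 - 1463103) = (296*(-10064) + 1/1502)/(-3484552 - 1463103) = (-2978944 + 1/1502)/(-4947655) = -4474373887/1502*(-1/4947655) = 4474373887/7431377810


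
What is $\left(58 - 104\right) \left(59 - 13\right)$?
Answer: $-2116$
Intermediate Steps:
$\left(58 - 104\right) \left(59 - 13\right) = - 46 \left(59 - 13\right) = \left(-46\right) 46 = -2116$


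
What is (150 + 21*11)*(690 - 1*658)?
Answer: 12192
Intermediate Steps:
(150 + 21*11)*(690 - 1*658) = (150 + 231)*(690 - 658) = 381*32 = 12192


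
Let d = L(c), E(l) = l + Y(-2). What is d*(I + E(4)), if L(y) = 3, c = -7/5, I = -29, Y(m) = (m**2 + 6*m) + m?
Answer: -105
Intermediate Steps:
Y(m) = m**2 + 7*m
c = -7/5 (c = -7*1/5 = -7/5 ≈ -1.4000)
E(l) = -10 + l (E(l) = l - 2*(7 - 2) = l - 2*5 = l - 10 = -10 + l)
d = 3
d*(I + E(4)) = 3*(-29 + (-10 + 4)) = 3*(-29 - 6) = 3*(-35) = -105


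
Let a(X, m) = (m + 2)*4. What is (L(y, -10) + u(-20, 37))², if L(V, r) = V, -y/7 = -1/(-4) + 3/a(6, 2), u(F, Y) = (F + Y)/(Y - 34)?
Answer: 15625/2304 ≈ 6.7817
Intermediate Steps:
u(F, Y) = (F + Y)/(-34 + Y)
a(X, m) = 8 + 4*m (a(X, m) = (2 + m)*4 = 8 + 4*m)
y = -49/16 (y = -7*(-1/(-4) + 3/(8 + 4*2)) = -7*(-1*(-¼) + 3/(8 + 8)) = -7*(¼ + 3/16) = -7*7/16 = -49/16 ≈ -3.0625)
(L(y, -10) + u(-20, 37))² = (-49/16 + (-20 + 37)/(-34 + 37))² = (-49/16 + 17/3)² = (125/48)² = 15625/2304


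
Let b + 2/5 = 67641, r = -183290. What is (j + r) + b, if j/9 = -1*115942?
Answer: -5795637/5 ≈ -1.1591e+6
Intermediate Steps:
b = 338203/5 (b = -⅖ + 67641 = 338203/5 ≈ 67641.)
j = -1043478 (j = 9*(-1*115942) = 9*(-115942) = -1043478)
(j + r) + b = (-1043478 - 183290) + 338203/5 = -1226768 + 338203/5 = -5795637/5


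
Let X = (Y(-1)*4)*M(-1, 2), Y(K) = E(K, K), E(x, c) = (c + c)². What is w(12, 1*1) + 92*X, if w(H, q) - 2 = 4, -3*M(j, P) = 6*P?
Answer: -5882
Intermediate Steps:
M(j, P) = -2*P
E(x, c) = 4*c² (E(x, c) = (2*c)² = 4*c²)
Y(K) = 4*K²
X = -64 (X = ((4*(-1)²)*4)*(-2*2) = ((4*1)*4)*(-4) = (4*4)*(-4) = 16*(-4) = -64)
w(H, q) = 6 (w(H, q) = 2 + 4 = 6)
w(12, 1*1) + 92*X = 6 + 92*(-64) = 6 - 5888 = -5882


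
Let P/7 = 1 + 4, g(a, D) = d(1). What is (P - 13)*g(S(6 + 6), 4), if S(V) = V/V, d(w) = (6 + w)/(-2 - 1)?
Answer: -154/3 ≈ -51.333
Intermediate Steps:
d(w) = -2 - w/3 (d(w) = (6 + w)/(-3) = (6 + w)*(-1/3) = -2 - w/3)
S(V) = 1
g(a, D) = -7/3 (g(a, D) = -2 - 1/3*1 = -2 - 1/3 = -7/3)
P = 35 (P = 7*(1 + 4) = 7*5 = 35)
(P - 13)*g(S(6 + 6), 4) = (35 - 13)*(-7/3) = 22*(-7/3) = -154/3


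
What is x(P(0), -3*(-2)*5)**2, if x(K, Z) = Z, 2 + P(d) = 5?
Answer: 900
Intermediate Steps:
P(d) = 3 (P(d) = -2 + 5 = 3)
x(P(0), -3*(-2)*5)**2 = (-3*(-2)*5)**2 = (6*5)**2 = 30**2 = 900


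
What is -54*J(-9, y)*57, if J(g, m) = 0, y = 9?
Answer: 0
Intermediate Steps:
-54*J(-9, y)*57 = -54*0*57 = 0*57 = 0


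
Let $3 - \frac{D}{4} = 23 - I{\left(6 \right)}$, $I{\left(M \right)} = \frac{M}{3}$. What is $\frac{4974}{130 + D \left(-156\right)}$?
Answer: $\frac{2487}{5681} \approx 0.43778$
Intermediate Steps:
$I{\left(M \right)} = \frac{M}{3}$ ($I{\left(M \right)} = M \frac{1}{3} = \frac{M}{3}$)
$D = -72$ ($D = 12 - 4 \left(23 - \frac{1}{3} \cdot 6\right) = 12 - 4 \left(23 - 2\right) = 12 - 84 = -72$)
$\frac{4974}{130 + D \left(-156\right)} = \frac{4974}{130 - -11232} = \frac{4974}{130 + 11232} = \frac{4974}{11362} = 4974 \cdot \frac{1}{11362} = \frac{2487}{5681}$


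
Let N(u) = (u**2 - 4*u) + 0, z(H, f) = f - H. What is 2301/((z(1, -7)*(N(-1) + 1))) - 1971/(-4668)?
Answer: -295735/6224 ≈ -47.515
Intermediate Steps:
N(u) = u**2 - 4*u
2301/((z(1, -7)*(N(-1) + 1))) - 1971/(-4668) = 2301/(((-7 - 1*1)*(-(-4 - 1) + 1))) - 1971/(-4668) = 2301/(((-7 - 1)*(-1*(-5) + 1))) - 1971*(-1/4668) = 2301/((-8*(5 + 1))) + 657/1556 = 2301/((-8*6)) + 657/1556 = 2301/(-48) + 657/1556 = 2301*(-1/48) + 657/1556 = -767/16 + 657/1556 = -295735/6224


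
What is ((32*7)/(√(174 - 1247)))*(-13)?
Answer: 2912*I*√1073/1073 ≈ 88.898*I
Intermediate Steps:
((32*7)/(√(174 - 1247)))*(-13) = (224/(√(-1073)))*(-13) = (224/((I*√1073)))*(-13) = (224*(-I*√1073/1073))*(-13) = -224*I*√1073/1073*(-13) = 2912*I*√1073/1073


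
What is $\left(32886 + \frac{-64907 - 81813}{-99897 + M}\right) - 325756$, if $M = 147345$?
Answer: $- \frac{1737030310}{5931} \approx -2.9287 \cdot 10^{5}$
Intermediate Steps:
$\left(32886 + \frac{-64907 - 81813}{-99897 + M}\right) - 325756 = \left(32886 + \frac{-64907 - 81813}{-99897 + 147345}\right) - 325756 = \left(32886 - \frac{146720}{47448}\right) - 325756 = \left(32886 - \frac{18340}{5931}\right) - 325756 = \frac{195028526}{5931} - 325756 = - \frac{1737030310}{5931}$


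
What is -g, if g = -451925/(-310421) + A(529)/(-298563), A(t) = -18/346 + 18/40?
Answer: -155616914137261/106891192859860 ≈ -1.4558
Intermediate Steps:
A(t) = 1377/3460 (A(t) = -18*1/346 + 18*(1/40) = -9/173 + 9/20 = 1377/3460)
g = 155616914137261/106891192859860 (g = -451925/(-310421) + (1377/3460)/(-298563) = -451925*(-1/310421) + (1377/3460)*(-1/298563) = 451925/310421 - 459/344342660 = 155616914137261/106891192859860 ≈ 1.4558)
-g = -1*155616914137261/106891192859860 = -155616914137261/106891192859860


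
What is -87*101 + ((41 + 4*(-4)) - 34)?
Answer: -8796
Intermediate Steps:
-87*101 + ((41 + 4*(-4)) - 34) = -8787 + ((41 - 16) - 34) = -8787 + (25 - 34) = -8787 - 9 = -8796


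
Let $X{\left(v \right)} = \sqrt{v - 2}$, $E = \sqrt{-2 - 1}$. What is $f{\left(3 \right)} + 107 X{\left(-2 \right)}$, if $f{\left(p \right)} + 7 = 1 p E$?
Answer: $-7 + 214 i + 3 i \sqrt{3} \approx -7.0 + 219.2 i$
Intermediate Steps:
$E = i \sqrt{3}$ ($E = \sqrt{-3} = i \sqrt{3} \approx 1.732 i$)
$X{\left(v \right)} = \sqrt{-2 + v}$
$f{\left(p \right)} = -7 + i p \sqrt{3}$ ($f{\left(p \right)} = -7 + 1 p i \sqrt{3} = -7 + p i \sqrt{3} = -7 + i p \sqrt{3}$)
$f{\left(3 \right)} + 107 X{\left(-2 \right)} = \left(-7 + i 3 \sqrt{3}\right) + 107 \sqrt{-2 - 2} = \left(-7 + 3 i \sqrt{3}\right) + 107 \sqrt{-4} = \left(-7 + 3 i \sqrt{3}\right) + 107 \cdot 2 i = \left(-7 + 3 i \sqrt{3}\right) + 214 i = -7 + 214 i + 3 i \sqrt{3}$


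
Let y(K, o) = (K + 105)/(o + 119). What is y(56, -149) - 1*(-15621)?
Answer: 468469/30 ≈ 15616.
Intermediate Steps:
y(K, o) = (105 + K)/(119 + o)
y(56, -149) - 1*(-15621) = (105 + 56)/(119 - 149) - 1*(-15621) = 161/(-30) + 15621 = -1/30*161 + 15621 = -161/30 + 15621 = 468469/30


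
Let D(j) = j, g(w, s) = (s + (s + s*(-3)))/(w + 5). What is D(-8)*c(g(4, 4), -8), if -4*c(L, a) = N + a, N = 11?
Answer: 6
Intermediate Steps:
g(w, s) = -s/(5 + w) (g(w, s) = (s + (s - 3*s))/(5 + w) = (s - 2*s)/(5 + w) = (-s)/(5 + w) = -s/(5 + w))
c(L, a) = -11/4 - a/4 (c(L, a) = -(11 + a)/4 = -11/4 - a/4)
D(-8)*c(g(4, 4), -8) = -8*(-11/4 - ¼*(-8)) = -8*(-11/4 + 2) = -8*(-¾) = 6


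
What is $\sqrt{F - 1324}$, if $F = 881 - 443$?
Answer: $i \sqrt{886} \approx 29.766 i$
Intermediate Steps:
$F = 438$
$\sqrt{F - 1324} = \sqrt{438 - 1324} = \sqrt{-886} = i \sqrt{886}$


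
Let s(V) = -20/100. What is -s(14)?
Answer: ⅕ ≈ 0.20000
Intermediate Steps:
s(V) = -⅕ (s(V) = -20*1/100 = -⅕)
-s(14) = -1*(-⅕) = ⅕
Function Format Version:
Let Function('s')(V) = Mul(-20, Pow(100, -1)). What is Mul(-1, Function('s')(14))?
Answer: Rational(1, 5) ≈ 0.20000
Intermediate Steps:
Function('s')(V) = Rational(-1, 5) (Function('s')(V) = Mul(-20, Rational(1, 100)) = Rational(-1, 5))
Mul(-1, Function('s')(14)) = Mul(-1, Rational(-1, 5)) = Rational(1, 5)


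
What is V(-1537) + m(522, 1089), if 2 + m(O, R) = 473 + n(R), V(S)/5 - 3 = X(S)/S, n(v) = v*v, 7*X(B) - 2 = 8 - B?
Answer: 1823506454/1537 ≈ 1.1864e+6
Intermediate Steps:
X(B) = 10/7 - B/7 (X(B) = 2/7 + (8 - B)/7 = 2/7 + (8/7 - B/7) = 10/7 - B/7)
n(v) = v²
V(S) = 15 + 5*(10/7 - S/7)/S (V(S) = 15 + 5*((10/7 - S/7)/S) = 15 + 5*(10/7 - S/7)/S)
m(O, R) = 471 + R² (m(O, R) = -2 + (473 + R²) = 471 + R²)
V(-1537) + m(522, 1089) = (50/7)*(1 + 2*(-1537))/(-1537) + (471 + 1089²) = (50/7)*(-1/1537)*(1 - 3074) + (471 + 1185921) = (50/7)*(-1/1537)*(-3073) + 1186392 = 21950/1537 + 1186392 = 1823506454/1537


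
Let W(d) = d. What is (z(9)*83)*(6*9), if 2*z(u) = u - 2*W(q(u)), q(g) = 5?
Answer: -2241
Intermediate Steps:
z(u) = -5 + u/2 (z(u) = (u - 2*5)/2 = (u - 10)/2 = (-10 + u)/2 = -5 + u/2)
(z(9)*83)*(6*9) = ((-5 + (½)*9)*83)*(6*9) = ((-5 + 9/2)*83)*54 = -½*83*54 = -83/2*54 = -2241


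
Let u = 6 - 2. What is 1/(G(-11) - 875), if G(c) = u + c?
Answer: -1/882 ≈ -0.0011338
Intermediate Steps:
u = 4
G(c) = 4 + c
1/(G(-11) - 875) = 1/((4 - 11) - 875) = 1/(-7 - 875) = 1/(-882) = -1/882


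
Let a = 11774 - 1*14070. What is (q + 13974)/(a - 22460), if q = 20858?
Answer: -8708/6189 ≈ -1.4070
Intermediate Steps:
a = -2296 (a = 11774 - 14070 = -2296)
(q + 13974)/(a - 22460) = (20858 + 13974)/(-2296 - 22460) = 34832/(-24756) = 34832*(-1/24756) = -8708/6189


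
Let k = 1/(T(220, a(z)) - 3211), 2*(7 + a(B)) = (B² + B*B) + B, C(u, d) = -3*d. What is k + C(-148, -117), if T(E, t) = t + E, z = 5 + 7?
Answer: 999647/2848 ≈ 351.00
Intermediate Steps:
z = 12
a(B) = -7 + B² + B/2 (a(B) = -7 + ((B² + B*B) + B)/2 = -7 + ((B² + B²) + B)/2 = -7 + (2*B² + B)/2 = -7 + (B + 2*B²)/2 = -7 + (B² + B/2) = -7 + B² + B/2)
T(E, t) = E + t
k = -1/2848 (k = 1/((220 + (-7 + 12² + (½)*12)) - 3211) = 1/((220 + (-7 + 144 + 6)) - 3211) = 1/((220 + 143) - 3211) = 1/(363 - 3211) = 1/(-2848) = -1/2848 ≈ -0.00035112)
k + C(-148, -117) = -1/2848 - 3*(-117) = -1/2848 + 351 = 999647/2848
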